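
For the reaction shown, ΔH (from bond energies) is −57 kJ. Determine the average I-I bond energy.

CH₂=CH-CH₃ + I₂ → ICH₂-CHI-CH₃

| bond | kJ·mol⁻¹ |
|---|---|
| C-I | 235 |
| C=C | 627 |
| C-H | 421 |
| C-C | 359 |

D(I-I) ≈ 145 kJ/mol

Let D be the I-I bond energy.
Σ(broken) = 1×359 + 6×421 + 1×627 + 1×D = 3512 + D
Σ(formed) = 2×359 + 6×421 + 2×235 = 3714
ΔH = Σ(broken) − Σ(formed) = (3512 + D) − (3714) = −202 + D
Setting this equal to −57 kJ gives D = 145 kJ/mol.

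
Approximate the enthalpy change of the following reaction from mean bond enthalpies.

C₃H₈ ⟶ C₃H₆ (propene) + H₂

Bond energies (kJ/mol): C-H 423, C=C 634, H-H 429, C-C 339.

ΔH ≈ +122 kJ

Bonds broken (reactants):
  C-C: 2 × 339 = 678
  C-H: 8 × 423 = 3384
  Σ(broken) = 4062 kJ
Bonds formed (products):
  C-C: 1 × 339 = 339
  C-H: 6 × 423 = 2538
  C=C: 1 × 634 = 634
  H-H: 1 × 429 = 429
  Σ(formed) = 3940 kJ
ΔH = Σ(broken) − Σ(formed) = 4062 − 3940 = +122 kJ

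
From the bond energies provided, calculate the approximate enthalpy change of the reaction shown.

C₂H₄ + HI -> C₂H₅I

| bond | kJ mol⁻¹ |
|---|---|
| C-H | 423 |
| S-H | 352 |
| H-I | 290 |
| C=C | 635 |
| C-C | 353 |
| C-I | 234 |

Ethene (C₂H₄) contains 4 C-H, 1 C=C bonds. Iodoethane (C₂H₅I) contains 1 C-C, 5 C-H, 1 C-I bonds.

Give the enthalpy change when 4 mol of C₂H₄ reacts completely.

Bonds broken (reactants):
  C-H: 4 × 423 = 1692
  C=C: 1 × 635 = 635
  H-I: 1 × 290 = 290
  Σ(broken) = 2617 kJ
Bonds formed (products):
  C-C: 1 × 353 = 353
  C-H: 5 × 423 = 2115
  C-I: 1 × 234 = 234
  Σ(formed) = 2702 kJ
ΔH = Σ(broken) − Σ(formed) = 2617 − 2702 = −85 kJ
For 4× the reaction as written: 4 × (−85) = −340 kJ

ΔH = −340 kJ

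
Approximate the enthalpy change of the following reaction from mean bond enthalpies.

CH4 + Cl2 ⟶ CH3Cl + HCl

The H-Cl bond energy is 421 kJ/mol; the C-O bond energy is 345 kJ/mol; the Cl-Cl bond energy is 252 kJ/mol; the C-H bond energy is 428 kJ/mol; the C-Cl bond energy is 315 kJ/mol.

Bonds broken (reactants):
  C-H: 4 × 428 = 1712
  Cl-Cl: 1 × 252 = 252
  Σ(broken) = 1964 kJ
Bonds formed (products):
  C-Cl: 1 × 315 = 315
  C-H: 3 × 428 = 1284
  H-Cl: 1 × 421 = 421
  Σ(formed) = 2020 kJ
ΔH = Σ(broken) − Σ(formed) = 1964 − 2020 = −56 kJ

ΔH ≈ −56 kJ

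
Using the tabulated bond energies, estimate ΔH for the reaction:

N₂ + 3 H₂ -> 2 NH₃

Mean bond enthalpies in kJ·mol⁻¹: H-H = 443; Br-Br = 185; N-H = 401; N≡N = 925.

ΔH ≈ −152 kJ

Bonds broken (reactants):
  H-H: 3 × 443 = 1329
  N≡N: 1 × 925 = 925
  Σ(broken) = 2254 kJ
Bonds formed (products):
  N-H: 6 × 401 = 2406
  Σ(formed) = 2406 kJ
ΔH = Σ(broken) − Σ(formed) = 2254 − 2406 = −152 kJ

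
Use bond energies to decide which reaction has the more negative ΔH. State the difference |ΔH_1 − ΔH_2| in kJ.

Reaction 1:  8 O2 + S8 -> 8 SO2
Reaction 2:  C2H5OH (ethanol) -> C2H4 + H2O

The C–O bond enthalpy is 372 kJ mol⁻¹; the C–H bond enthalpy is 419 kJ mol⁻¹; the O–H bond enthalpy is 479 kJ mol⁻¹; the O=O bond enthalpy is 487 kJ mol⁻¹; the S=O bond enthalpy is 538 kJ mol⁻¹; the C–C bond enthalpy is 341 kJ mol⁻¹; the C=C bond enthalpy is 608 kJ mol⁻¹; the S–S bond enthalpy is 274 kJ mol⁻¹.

Reaction 1, by 2565 kJ

Reaction 1:
  Bonds broken (reactants):
    O=O: 8 × 487 = 3896
    S–S: 8 × 274 = 2192
    Σ(broken) = 6088 kJ
  Bonds formed (products):
    S=O: 16 × 538 = 8608
    Σ(formed) = 8608 kJ
  ΔH_1 = 6088 − 8608 = −2520 kJ
Reaction 2:
  Bonds broken (reactants):
    C–C: 1 × 341 = 341
    C–H: 5 × 419 = 2095
    C–O: 1 × 372 = 372
    O–H: 1 × 479 = 479
    Σ(broken) = 3287 kJ
  Bonds formed (products):
    C–H: 4 × 419 = 1676
    C=C: 1 × 608 = 608
    O–H: 2 × 479 = 958
    Σ(formed) = 3242 kJ
  ΔH_2 = 3287 − 3242 = +45 kJ
ΔH_1 − ΔH_2 = −2565 kJ, so reaction 1 has the more negative ΔH; |ΔH_1 − ΔH_2| = 2565 kJ.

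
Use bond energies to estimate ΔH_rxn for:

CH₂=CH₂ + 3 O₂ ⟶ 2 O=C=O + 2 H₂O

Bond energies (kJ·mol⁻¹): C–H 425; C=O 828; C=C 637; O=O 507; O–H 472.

ΔH ≈ −1342 kJ

Bonds broken (reactants):
  C–H: 4 × 425 = 1700
  C=C: 1 × 637 = 637
  O=O: 3 × 507 = 1521
  Σ(broken) = 3858 kJ
Bonds formed (products):
  C=O: 4 × 828 = 3312
  O–H: 4 × 472 = 1888
  Σ(formed) = 5200 kJ
ΔH = Σ(broken) − Σ(formed) = 3858 − 5200 = −1342 kJ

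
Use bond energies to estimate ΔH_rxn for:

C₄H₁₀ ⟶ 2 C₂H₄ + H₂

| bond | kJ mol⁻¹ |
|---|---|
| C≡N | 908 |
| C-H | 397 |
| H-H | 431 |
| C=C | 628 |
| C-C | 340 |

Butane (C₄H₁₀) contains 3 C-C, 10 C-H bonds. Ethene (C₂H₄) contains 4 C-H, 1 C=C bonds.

Bonds broken (reactants):
  C-C: 3 × 340 = 1020
  C-H: 10 × 397 = 3970
  Σ(broken) = 4990 kJ
Bonds formed (products):
  C-H: 8 × 397 = 3176
  C=C: 2 × 628 = 1256
  H-H: 1 × 431 = 431
  Σ(formed) = 4863 kJ
ΔH = Σ(broken) − Σ(formed) = 4990 − 4863 = +127 kJ

ΔH ≈ +127 kJ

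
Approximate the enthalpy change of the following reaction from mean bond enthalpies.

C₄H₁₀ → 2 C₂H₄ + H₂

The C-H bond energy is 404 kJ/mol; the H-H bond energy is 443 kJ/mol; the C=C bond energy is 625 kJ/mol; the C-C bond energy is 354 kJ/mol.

ΔH ≈ +177 kJ

Bonds broken (reactants):
  C-C: 3 × 354 = 1062
  C-H: 10 × 404 = 4040
  Σ(broken) = 5102 kJ
Bonds formed (products):
  C-H: 8 × 404 = 3232
  C=C: 2 × 625 = 1250
  H-H: 1 × 443 = 443
  Σ(formed) = 4925 kJ
ΔH = Σ(broken) − Σ(formed) = 5102 − 4925 = +177 kJ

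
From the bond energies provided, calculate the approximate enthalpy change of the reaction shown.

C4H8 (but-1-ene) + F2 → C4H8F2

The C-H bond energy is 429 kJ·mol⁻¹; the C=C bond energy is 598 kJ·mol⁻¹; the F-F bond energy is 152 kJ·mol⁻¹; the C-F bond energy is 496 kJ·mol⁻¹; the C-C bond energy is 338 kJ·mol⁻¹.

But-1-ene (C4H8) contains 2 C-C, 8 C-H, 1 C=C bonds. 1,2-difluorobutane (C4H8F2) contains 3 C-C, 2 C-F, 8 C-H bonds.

Bonds broken (reactants):
  C-C: 2 × 338 = 676
  C-H: 8 × 429 = 3432
  C=C: 1 × 598 = 598
  F-F: 1 × 152 = 152
  Σ(broken) = 4858 kJ
Bonds formed (products):
  C-C: 3 × 338 = 1014
  C-F: 2 × 496 = 992
  C-H: 8 × 429 = 3432
  Σ(formed) = 5438 kJ
ΔH = Σ(broken) − Σ(formed) = 4858 − 5438 = −580 kJ

ΔH ≈ −580 kJ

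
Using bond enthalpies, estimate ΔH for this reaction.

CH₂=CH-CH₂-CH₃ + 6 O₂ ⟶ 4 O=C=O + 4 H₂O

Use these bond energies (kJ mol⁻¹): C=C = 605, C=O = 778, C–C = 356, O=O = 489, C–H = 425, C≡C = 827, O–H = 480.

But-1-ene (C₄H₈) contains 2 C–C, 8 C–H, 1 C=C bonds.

Bonds broken (reactants):
  C–C: 2 × 356 = 712
  C–H: 8 × 425 = 3400
  C=C: 1 × 605 = 605
  O=O: 6 × 489 = 2934
  Σ(broken) = 7651 kJ
Bonds formed (products):
  C=O: 8 × 778 = 6224
  O–H: 8 × 480 = 3840
  Σ(formed) = 10064 kJ
ΔH = Σ(broken) − Σ(formed) = 7651 − 10064 = −2413 kJ

ΔH ≈ −2413 kJ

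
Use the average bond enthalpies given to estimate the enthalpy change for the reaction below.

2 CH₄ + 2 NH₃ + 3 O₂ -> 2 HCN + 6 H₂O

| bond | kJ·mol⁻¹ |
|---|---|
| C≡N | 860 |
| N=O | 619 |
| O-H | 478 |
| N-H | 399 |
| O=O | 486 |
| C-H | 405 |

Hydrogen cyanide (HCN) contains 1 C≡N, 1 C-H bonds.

ΔH ≈ −1174 kJ

Bonds broken (reactants):
  C-H: 8 × 405 = 3240
  N-H: 6 × 399 = 2394
  O=O: 3 × 486 = 1458
  Σ(broken) = 7092 kJ
Bonds formed (products):
  C≡N: 2 × 860 = 1720
  C-H: 2 × 405 = 810
  O-H: 12 × 478 = 5736
  Σ(formed) = 8266 kJ
ΔH = Σ(broken) − Σ(formed) = 7092 − 8266 = −1174 kJ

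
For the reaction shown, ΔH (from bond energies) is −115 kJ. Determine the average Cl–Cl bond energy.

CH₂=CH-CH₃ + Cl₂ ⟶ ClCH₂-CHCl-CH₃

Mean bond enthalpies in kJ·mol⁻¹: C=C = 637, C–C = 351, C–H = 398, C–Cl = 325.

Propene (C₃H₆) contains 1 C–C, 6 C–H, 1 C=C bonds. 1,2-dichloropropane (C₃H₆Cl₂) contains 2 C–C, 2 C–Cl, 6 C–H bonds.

Let D be the Cl–Cl bond energy.
Σ(broken) = 1×351 + 6×398 + 1×637 + 1×D = 3376 + D
Σ(formed) = 2×351 + 2×325 + 6×398 = 3740
ΔH = Σ(broken) − Σ(formed) = (3376 + D) − (3740) = −364 + D
Setting this equal to −115 kJ gives D = 249 kJ/mol.

D(Cl–Cl) ≈ 249 kJ/mol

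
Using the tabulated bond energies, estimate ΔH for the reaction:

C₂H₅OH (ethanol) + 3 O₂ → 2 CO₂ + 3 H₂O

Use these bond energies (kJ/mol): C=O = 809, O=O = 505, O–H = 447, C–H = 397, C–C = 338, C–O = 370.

Bonds broken (reactants):
  C–C: 1 × 338 = 338
  C–H: 5 × 397 = 1985
  C–O: 1 × 370 = 370
  O–H: 1 × 447 = 447
  O=O: 3 × 505 = 1515
  Σ(broken) = 4655 kJ
Bonds formed (products):
  C=O: 4 × 809 = 3236
  O–H: 6 × 447 = 2682
  Σ(formed) = 5918 kJ
ΔH = Σ(broken) − Σ(formed) = 4655 − 5918 = −1263 kJ

ΔH ≈ −1263 kJ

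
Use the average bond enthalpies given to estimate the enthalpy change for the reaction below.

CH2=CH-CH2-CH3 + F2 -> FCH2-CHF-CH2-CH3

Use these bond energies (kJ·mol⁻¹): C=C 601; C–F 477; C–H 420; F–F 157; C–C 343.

Bonds broken (reactants):
  C–C: 2 × 343 = 686
  C–H: 8 × 420 = 3360
  C=C: 1 × 601 = 601
  F–F: 1 × 157 = 157
  Σ(broken) = 4804 kJ
Bonds formed (products):
  C–C: 3 × 343 = 1029
  C–F: 2 × 477 = 954
  C–H: 8 × 420 = 3360
  Σ(formed) = 5343 kJ
ΔH = Σ(broken) − Σ(formed) = 4804 − 5343 = −539 kJ

ΔH ≈ −539 kJ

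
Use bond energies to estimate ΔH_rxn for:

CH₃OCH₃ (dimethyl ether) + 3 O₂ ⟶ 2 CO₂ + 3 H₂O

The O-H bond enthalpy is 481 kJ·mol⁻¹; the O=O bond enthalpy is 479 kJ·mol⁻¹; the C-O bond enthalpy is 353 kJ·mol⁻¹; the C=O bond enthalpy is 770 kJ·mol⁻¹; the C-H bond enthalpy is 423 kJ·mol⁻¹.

ΔH ≈ −1285 kJ

Bonds broken (reactants):
  C-H: 6 × 423 = 2538
  C-O: 2 × 353 = 706
  O=O: 3 × 479 = 1437
  Σ(broken) = 4681 kJ
Bonds formed (products):
  C=O: 4 × 770 = 3080
  O-H: 6 × 481 = 2886
  Σ(formed) = 5966 kJ
ΔH = Σ(broken) − Σ(formed) = 4681 − 5966 = −1285 kJ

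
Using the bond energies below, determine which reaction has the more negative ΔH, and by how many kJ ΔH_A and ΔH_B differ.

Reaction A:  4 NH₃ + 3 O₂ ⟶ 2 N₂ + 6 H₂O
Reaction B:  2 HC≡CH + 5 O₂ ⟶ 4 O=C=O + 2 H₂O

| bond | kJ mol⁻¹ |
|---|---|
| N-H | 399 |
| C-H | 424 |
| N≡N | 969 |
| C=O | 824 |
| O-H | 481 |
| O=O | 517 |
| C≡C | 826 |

Reaction B, by 1212 kJ

Reaction A:
  Bonds broken (reactants):
    N-H: 12 × 399 = 4788
    O=O: 3 × 517 = 1551
    Σ(broken) = 6339 kJ
  Bonds formed (products):
    N≡N: 2 × 969 = 1938
    O-H: 12 × 481 = 5772
    Σ(formed) = 7710 kJ
  ΔH_A = 6339 − 7710 = −1371 kJ
Reaction B:
  Bonds broken (reactants):
    C≡C: 2 × 826 = 1652
    C-H: 4 × 424 = 1696
    O=O: 5 × 517 = 2585
    Σ(broken) = 5933 kJ
  Bonds formed (products):
    C=O: 8 × 824 = 6592
    O-H: 4 × 481 = 1924
    Σ(formed) = 8516 kJ
  ΔH_B = 5933 − 8516 = −2583 kJ
ΔH_A − ΔH_B = +1212 kJ, so reaction B has the more negative ΔH; |ΔH_A − ΔH_B| = 1212 kJ.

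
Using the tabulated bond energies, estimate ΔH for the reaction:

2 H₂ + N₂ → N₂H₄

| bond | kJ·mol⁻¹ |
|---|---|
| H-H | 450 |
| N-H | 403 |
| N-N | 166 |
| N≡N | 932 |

ΔH ≈ +54 kJ

Bonds broken (reactants):
  H-H: 2 × 450 = 900
  N≡N: 1 × 932 = 932
  Σ(broken) = 1832 kJ
Bonds formed (products):
  N-H: 4 × 403 = 1612
  N-N: 1 × 166 = 166
  Σ(formed) = 1778 kJ
ΔH = Σ(broken) − Σ(formed) = 1832 − 1778 = +54 kJ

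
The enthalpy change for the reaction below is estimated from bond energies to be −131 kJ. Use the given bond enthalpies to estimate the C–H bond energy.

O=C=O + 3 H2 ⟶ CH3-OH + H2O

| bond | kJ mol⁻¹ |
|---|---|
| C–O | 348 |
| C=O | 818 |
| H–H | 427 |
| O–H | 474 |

D(C–H) ≈ 426 kJ/mol

Let D be the C–H bond energy.
Σ(broken) = 2×818 + 3×427 = 2917
Σ(formed) = 3×D + 1×348 + 3×474 = 1770 + 3D
ΔH = Σ(broken) − Σ(formed) = (2917) − (1770 + 3D) = +1147 − 3D
Setting this equal to −131 kJ gives 3D = 1278, so D = 426 kJ/mol.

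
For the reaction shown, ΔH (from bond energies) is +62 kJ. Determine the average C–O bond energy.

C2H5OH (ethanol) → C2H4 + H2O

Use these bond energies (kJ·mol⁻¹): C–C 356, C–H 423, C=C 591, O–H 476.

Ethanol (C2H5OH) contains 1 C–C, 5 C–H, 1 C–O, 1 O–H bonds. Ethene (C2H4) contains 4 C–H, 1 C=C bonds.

D(C–O) ≈ 350 kJ/mol

Let D be the C–O bond energy.
Σ(broken) = 1×356 + 5×423 + 1×D + 1×476 = 2947 + D
Σ(formed) = 4×423 + 1×591 + 2×476 = 3235
ΔH = Σ(broken) − Σ(formed) = (2947 + D) − (3235) = −288 + D
Setting this equal to +62 kJ gives D = 350 kJ/mol.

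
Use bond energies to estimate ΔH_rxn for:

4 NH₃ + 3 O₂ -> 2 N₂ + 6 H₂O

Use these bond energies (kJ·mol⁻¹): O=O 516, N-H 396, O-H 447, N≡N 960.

ΔH ≈ −984 kJ

Bonds broken (reactants):
  N-H: 12 × 396 = 4752
  O=O: 3 × 516 = 1548
  Σ(broken) = 6300 kJ
Bonds formed (products):
  N≡N: 2 × 960 = 1920
  O-H: 12 × 447 = 5364
  Σ(formed) = 7284 kJ
ΔH = Σ(broken) − Σ(formed) = 6300 − 7284 = −984 kJ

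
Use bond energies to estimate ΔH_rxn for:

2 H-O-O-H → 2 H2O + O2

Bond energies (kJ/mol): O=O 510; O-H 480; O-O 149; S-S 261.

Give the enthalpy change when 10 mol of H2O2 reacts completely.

ΔH = −1060 kJ

Bonds broken (reactants):
  O-H: 4 × 480 = 1920
  O-O: 2 × 149 = 298
  Σ(broken) = 2218 kJ
Bonds formed (products):
  O-H: 4 × 480 = 1920
  O=O: 1 × 510 = 510
  Σ(formed) = 2430 kJ
ΔH = Σ(broken) − Σ(formed) = 2218 − 2430 = −212 kJ
For 5× the reaction as written: 5 × (−212) = −1060 kJ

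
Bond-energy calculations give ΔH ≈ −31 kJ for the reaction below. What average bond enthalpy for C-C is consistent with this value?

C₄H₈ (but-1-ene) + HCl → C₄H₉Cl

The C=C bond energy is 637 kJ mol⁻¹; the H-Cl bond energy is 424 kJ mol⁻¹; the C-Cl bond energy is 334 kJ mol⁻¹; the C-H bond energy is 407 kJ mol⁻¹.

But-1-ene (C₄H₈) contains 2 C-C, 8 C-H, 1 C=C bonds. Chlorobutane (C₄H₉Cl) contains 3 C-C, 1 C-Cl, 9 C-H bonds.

D(C-C) ≈ 351 kJ/mol

Let D be the C-C bond energy.
Σ(broken) = 2×D + 8×407 + 1×637 + 1×424 = 4317 + 2D
Σ(formed) = 3×D + 1×334 + 9×407 = 3997 + 3D
ΔH = Σ(broken) − Σ(formed) = (4317 + 2D) − (3997 + 3D) = +320 − D
Setting this equal to −31 kJ gives D = 351 kJ/mol.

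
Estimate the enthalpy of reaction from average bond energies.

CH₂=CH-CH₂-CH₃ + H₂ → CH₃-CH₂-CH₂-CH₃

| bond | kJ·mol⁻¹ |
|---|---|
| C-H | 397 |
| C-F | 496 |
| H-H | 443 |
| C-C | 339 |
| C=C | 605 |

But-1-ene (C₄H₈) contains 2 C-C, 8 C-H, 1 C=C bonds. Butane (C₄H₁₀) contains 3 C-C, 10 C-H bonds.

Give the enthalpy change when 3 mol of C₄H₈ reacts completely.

Bonds broken (reactants):
  C-C: 2 × 339 = 678
  C-H: 8 × 397 = 3176
  C=C: 1 × 605 = 605
  H-H: 1 × 443 = 443
  Σ(broken) = 4902 kJ
Bonds formed (products):
  C-C: 3 × 339 = 1017
  C-H: 10 × 397 = 3970
  Σ(formed) = 4987 kJ
ΔH = Σ(broken) − Σ(formed) = 4902 − 4987 = −85 kJ
For 3× the reaction as written: 3 × (−85) = −255 kJ

ΔH = −255 kJ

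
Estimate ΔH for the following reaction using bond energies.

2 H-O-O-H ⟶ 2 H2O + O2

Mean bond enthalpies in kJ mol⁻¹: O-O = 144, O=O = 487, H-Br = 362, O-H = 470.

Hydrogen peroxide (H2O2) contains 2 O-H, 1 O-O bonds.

ΔH ≈ −199 kJ

Bonds broken (reactants):
  O-H: 4 × 470 = 1880
  O-O: 2 × 144 = 288
  Σ(broken) = 2168 kJ
Bonds formed (products):
  O-H: 4 × 470 = 1880
  O=O: 1 × 487 = 487
  Σ(formed) = 2367 kJ
ΔH = Σ(broken) − Σ(formed) = 2168 − 2367 = −199 kJ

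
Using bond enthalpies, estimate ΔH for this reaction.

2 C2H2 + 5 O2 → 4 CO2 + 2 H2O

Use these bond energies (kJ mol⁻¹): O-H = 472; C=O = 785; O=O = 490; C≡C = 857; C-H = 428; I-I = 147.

ΔH ≈ −2292 kJ

Bonds broken (reactants):
  C≡C: 2 × 857 = 1714
  C-H: 4 × 428 = 1712
  O=O: 5 × 490 = 2450
  Σ(broken) = 5876 kJ
Bonds formed (products):
  C=O: 8 × 785 = 6280
  O-H: 4 × 472 = 1888
  Σ(formed) = 8168 kJ
ΔH = Σ(broken) − Σ(formed) = 5876 − 8168 = −2292 kJ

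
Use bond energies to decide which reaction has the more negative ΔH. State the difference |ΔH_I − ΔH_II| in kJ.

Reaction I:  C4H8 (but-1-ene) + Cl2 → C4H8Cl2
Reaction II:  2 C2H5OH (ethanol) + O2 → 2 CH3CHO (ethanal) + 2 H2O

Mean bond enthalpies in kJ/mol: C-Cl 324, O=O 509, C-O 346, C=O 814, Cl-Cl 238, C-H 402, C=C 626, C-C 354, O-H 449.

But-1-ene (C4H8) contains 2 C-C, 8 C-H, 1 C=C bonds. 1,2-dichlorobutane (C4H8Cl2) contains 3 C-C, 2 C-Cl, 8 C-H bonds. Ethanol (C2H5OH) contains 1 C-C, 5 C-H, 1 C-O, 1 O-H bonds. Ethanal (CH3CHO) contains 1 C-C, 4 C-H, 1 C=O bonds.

Reaction I:
  Bonds broken (reactants):
    C-C: 2 × 354 = 708
    C-H: 8 × 402 = 3216
    C=C: 1 × 626 = 626
    Cl-Cl: 1 × 238 = 238
    Σ(broken) = 4788 kJ
  Bonds formed (products):
    C-C: 3 × 354 = 1062
    C-Cl: 2 × 324 = 648
    C-H: 8 × 402 = 3216
    Σ(formed) = 4926 kJ
  ΔH_I = 4788 − 4926 = −138 kJ
Reaction II:
  Bonds broken (reactants):
    C-C: 2 × 354 = 708
    C-H: 10 × 402 = 4020
    C-O: 2 × 346 = 692
    O-H: 2 × 449 = 898
    O=O: 1 × 509 = 509
    Σ(broken) = 6827 kJ
  Bonds formed (products):
    C-C: 2 × 354 = 708
    C-H: 8 × 402 = 3216
    C=O: 2 × 814 = 1628
    O-H: 4 × 449 = 1796
    Σ(formed) = 7348 kJ
  ΔH_II = 6827 − 7348 = −521 kJ
ΔH_I − ΔH_II = +383 kJ, so reaction II has the more negative ΔH; |ΔH_I − ΔH_II| = 383 kJ.

Reaction II, by 383 kJ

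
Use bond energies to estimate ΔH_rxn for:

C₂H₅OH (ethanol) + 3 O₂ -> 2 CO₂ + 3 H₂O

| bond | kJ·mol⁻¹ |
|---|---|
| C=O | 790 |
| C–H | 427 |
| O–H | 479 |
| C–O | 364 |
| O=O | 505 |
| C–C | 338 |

Bonds broken (reactants):
  C–C: 1 × 338 = 338
  C–H: 5 × 427 = 2135
  C–O: 1 × 364 = 364
  O–H: 1 × 479 = 479
  O=O: 3 × 505 = 1515
  Σ(broken) = 4831 kJ
Bonds formed (products):
  C=O: 4 × 790 = 3160
  O–H: 6 × 479 = 2874
  Σ(formed) = 6034 kJ
ΔH = Σ(broken) − Σ(formed) = 4831 − 6034 = −1203 kJ

ΔH ≈ −1203 kJ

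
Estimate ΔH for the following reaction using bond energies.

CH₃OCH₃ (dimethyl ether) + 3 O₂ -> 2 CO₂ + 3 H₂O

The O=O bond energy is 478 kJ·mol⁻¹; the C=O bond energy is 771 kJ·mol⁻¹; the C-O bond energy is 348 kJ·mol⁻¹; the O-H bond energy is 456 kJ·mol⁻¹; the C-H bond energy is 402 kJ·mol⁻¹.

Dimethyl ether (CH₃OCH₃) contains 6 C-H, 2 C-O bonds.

ΔH ≈ −1278 kJ

Bonds broken (reactants):
  C-H: 6 × 402 = 2412
  C-O: 2 × 348 = 696
  O=O: 3 × 478 = 1434
  Σ(broken) = 4542 kJ
Bonds formed (products):
  C=O: 4 × 771 = 3084
  O-H: 6 × 456 = 2736
  Σ(formed) = 5820 kJ
ΔH = Σ(broken) − Σ(formed) = 4542 − 5820 = −1278 kJ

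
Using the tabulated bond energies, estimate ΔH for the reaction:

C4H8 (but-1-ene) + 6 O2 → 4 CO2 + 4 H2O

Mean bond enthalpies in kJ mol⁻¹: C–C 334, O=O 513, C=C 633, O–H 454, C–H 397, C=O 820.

ΔH ≈ −2637 kJ

Bonds broken (reactants):
  C–C: 2 × 334 = 668
  C–H: 8 × 397 = 3176
  C=C: 1 × 633 = 633
  O=O: 6 × 513 = 3078
  Σ(broken) = 7555 kJ
Bonds formed (products):
  C=O: 8 × 820 = 6560
  O–H: 8 × 454 = 3632
  Σ(formed) = 10192 kJ
ΔH = Σ(broken) − Σ(formed) = 7555 − 10192 = −2637 kJ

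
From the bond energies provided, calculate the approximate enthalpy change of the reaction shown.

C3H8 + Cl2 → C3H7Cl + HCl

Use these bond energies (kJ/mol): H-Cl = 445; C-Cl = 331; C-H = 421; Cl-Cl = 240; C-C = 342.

Bonds broken (reactants):
  C-C: 2 × 342 = 684
  C-H: 8 × 421 = 3368
  Cl-Cl: 1 × 240 = 240
  Σ(broken) = 4292 kJ
Bonds formed (products):
  C-C: 2 × 342 = 684
  C-Cl: 1 × 331 = 331
  C-H: 7 × 421 = 2947
  H-Cl: 1 × 445 = 445
  Σ(formed) = 4407 kJ
ΔH = Σ(broken) − Σ(formed) = 4292 − 4407 = −115 kJ

ΔH ≈ −115 kJ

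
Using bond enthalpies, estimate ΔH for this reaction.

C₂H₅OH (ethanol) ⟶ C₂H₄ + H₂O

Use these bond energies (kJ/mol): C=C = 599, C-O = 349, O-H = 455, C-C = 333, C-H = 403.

Bonds broken (reactants):
  C-C: 1 × 333 = 333
  C-H: 5 × 403 = 2015
  C-O: 1 × 349 = 349
  O-H: 1 × 455 = 455
  Σ(broken) = 3152 kJ
Bonds formed (products):
  C-H: 4 × 403 = 1612
  C=C: 1 × 599 = 599
  O-H: 2 × 455 = 910
  Σ(formed) = 3121 kJ
ΔH = Σ(broken) − Σ(formed) = 3152 − 3121 = +31 kJ

ΔH ≈ +31 kJ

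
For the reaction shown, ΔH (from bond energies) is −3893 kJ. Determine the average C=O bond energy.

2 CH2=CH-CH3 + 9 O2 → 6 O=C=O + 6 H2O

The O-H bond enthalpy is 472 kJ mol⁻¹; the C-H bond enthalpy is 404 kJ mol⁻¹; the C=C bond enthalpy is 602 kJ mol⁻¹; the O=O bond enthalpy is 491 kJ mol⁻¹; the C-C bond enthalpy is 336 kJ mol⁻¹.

D(C=O) ≈ 781 kJ/mol

Let D be the C=O bond energy.
Σ(broken) = 2×336 + 12×404 + 2×602 + 9×491 = 11143
Σ(formed) = 12×D + 12×472 = 5664 + 12D
ΔH = Σ(broken) − Σ(formed) = (11143) − (5664 + 12D) = +5479 − 12D
Setting this equal to −3893 kJ gives 12D = 9372, so D = 781 kJ/mol.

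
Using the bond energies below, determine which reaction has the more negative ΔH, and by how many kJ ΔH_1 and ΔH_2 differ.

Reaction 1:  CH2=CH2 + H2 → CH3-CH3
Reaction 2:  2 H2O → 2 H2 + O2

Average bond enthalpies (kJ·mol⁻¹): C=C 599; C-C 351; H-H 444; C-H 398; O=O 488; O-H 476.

Reaction 1:
  Bonds broken (reactants):
    C-H: 4 × 398 = 1592
    C=C: 1 × 599 = 599
    H-H: 1 × 444 = 444
    Σ(broken) = 2635 kJ
  Bonds formed (products):
    C-C: 1 × 351 = 351
    C-H: 6 × 398 = 2388
    Σ(formed) = 2739 kJ
  ΔH_1 = 2635 − 2739 = −104 kJ
Reaction 2:
  Bonds broken (reactants):
    O-H: 4 × 476 = 1904
    Σ(broken) = 1904 kJ
  Bonds formed (products):
    H-H: 2 × 444 = 888
    O=O: 1 × 488 = 488
    Σ(formed) = 1376 kJ
  ΔH_2 = 1904 − 1376 = +528 kJ
ΔH_1 − ΔH_2 = −632 kJ, so reaction 1 has the more negative ΔH; |ΔH_1 − ΔH_2| = 632 kJ.

Reaction 1, by 632 kJ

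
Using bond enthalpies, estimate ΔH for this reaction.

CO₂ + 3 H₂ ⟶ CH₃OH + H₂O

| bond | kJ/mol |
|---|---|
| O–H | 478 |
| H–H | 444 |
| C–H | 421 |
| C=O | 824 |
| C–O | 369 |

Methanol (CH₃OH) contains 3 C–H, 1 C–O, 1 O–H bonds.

Bonds broken (reactants):
  C=O: 2 × 824 = 1648
  H–H: 3 × 444 = 1332
  Σ(broken) = 2980 kJ
Bonds formed (products):
  C–H: 3 × 421 = 1263
  C–O: 1 × 369 = 369
  O–H: 3 × 478 = 1434
  Σ(formed) = 3066 kJ
ΔH = Σ(broken) − Σ(formed) = 2980 − 3066 = −86 kJ

ΔH ≈ −86 kJ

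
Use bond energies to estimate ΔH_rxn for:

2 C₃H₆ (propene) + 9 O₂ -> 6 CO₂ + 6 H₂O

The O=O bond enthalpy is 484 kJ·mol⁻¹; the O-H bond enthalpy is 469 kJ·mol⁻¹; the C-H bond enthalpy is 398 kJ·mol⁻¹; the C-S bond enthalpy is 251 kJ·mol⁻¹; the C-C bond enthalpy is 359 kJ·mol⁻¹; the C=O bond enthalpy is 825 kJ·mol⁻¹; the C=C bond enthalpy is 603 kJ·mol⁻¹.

Bonds broken (reactants):
  C-C: 2 × 359 = 718
  C-H: 12 × 398 = 4776
  C=C: 2 × 603 = 1206
  O=O: 9 × 484 = 4356
  Σ(broken) = 11056 kJ
Bonds formed (products):
  C=O: 12 × 825 = 9900
  O-H: 12 × 469 = 5628
  Σ(formed) = 15528 kJ
ΔH = Σ(broken) − Σ(formed) = 11056 − 15528 = −4472 kJ

ΔH ≈ −4472 kJ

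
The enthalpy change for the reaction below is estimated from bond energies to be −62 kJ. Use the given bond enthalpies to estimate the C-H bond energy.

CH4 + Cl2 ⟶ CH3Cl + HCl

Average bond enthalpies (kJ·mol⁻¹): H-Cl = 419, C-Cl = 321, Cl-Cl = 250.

D(C-H) ≈ 428 kJ/mol

Let D be the C-H bond energy.
Σ(broken) = 4×D + 1×250 = 250 + 4D
Σ(formed) = 1×321 + 3×D + 1×419 = 740 + 3D
ΔH = Σ(broken) − Σ(formed) = (250 + 4D) − (740 + 3D) = −490 + D
Setting this equal to −62 kJ gives D = 428 kJ/mol.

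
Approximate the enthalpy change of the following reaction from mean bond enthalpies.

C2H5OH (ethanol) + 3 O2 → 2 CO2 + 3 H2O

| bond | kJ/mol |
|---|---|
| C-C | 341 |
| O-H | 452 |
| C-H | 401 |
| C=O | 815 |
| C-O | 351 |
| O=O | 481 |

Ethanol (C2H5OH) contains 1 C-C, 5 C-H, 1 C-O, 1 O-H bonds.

ΔH ≈ −1380 kJ

Bonds broken (reactants):
  C-C: 1 × 341 = 341
  C-H: 5 × 401 = 2005
  C-O: 1 × 351 = 351
  O-H: 1 × 452 = 452
  O=O: 3 × 481 = 1443
  Σ(broken) = 4592 kJ
Bonds formed (products):
  C=O: 4 × 815 = 3260
  O-H: 6 × 452 = 2712
  Σ(formed) = 5972 kJ
ΔH = Σ(broken) − Σ(formed) = 4592 − 5972 = −1380 kJ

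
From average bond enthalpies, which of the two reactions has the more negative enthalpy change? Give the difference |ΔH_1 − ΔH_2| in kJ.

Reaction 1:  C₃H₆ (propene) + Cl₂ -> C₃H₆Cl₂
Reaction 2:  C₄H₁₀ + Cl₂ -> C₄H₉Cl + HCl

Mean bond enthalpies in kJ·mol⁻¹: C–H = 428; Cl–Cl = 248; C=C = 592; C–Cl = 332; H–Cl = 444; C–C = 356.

Reaction 1, by 80 kJ

Reaction 1:
  Bonds broken (reactants):
    C–C: 1 × 356 = 356
    C–H: 6 × 428 = 2568
    C=C: 1 × 592 = 592
    Cl–Cl: 1 × 248 = 248
    Σ(broken) = 3764 kJ
  Bonds formed (products):
    C–C: 2 × 356 = 712
    C–Cl: 2 × 332 = 664
    C–H: 6 × 428 = 2568
    Σ(formed) = 3944 kJ
  ΔH_1 = 3764 − 3944 = −180 kJ
Reaction 2:
  Bonds broken (reactants):
    C–C: 3 × 356 = 1068
    C–H: 10 × 428 = 4280
    Cl–Cl: 1 × 248 = 248
    Σ(broken) = 5596 kJ
  Bonds formed (products):
    C–C: 3 × 356 = 1068
    C–Cl: 1 × 332 = 332
    C–H: 9 × 428 = 3852
    H–Cl: 1 × 444 = 444
    Σ(formed) = 5696 kJ
  ΔH_2 = 5596 − 5696 = −100 kJ
ΔH_1 − ΔH_2 = −80 kJ, so reaction 1 has the more negative ΔH; |ΔH_1 − ΔH_2| = 80 kJ.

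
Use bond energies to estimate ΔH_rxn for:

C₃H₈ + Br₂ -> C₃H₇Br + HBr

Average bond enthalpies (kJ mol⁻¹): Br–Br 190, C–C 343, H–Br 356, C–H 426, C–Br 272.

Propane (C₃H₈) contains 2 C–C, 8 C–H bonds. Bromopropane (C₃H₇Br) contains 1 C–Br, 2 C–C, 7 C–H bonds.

Bonds broken (reactants):
  Br–Br: 1 × 190 = 190
  C–C: 2 × 343 = 686
  C–H: 8 × 426 = 3408
  Σ(broken) = 4284 kJ
Bonds formed (products):
  C–Br: 1 × 272 = 272
  C–C: 2 × 343 = 686
  C–H: 7 × 426 = 2982
  H–Br: 1 × 356 = 356
  Σ(formed) = 4296 kJ
ΔH = Σ(broken) − Σ(formed) = 4284 − 4296 = −12 kJ

ΔH ≈ −12 kJ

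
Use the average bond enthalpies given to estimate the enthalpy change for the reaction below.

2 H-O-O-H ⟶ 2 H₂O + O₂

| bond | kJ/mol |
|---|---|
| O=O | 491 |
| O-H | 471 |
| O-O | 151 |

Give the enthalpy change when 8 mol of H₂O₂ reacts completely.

Bonds broken (reactants):
  O-H: 4 × 471 = 1884
  O-O: 2 × 151 = 302
  Σ(broken) = 2186 kJ
Bonds formed (products):
  O-H: 4 × 471 = 1884
  O=O: 1 × 491 = 491
  Σ(formed) = 2375 kJ
ΔH = Σ(broken) − Σ(formed) = 2186 − 2375 = −189 kJ
For 4× the reaction as written: 4 × (−189) = −756 kJ

ΔH = −756 kJ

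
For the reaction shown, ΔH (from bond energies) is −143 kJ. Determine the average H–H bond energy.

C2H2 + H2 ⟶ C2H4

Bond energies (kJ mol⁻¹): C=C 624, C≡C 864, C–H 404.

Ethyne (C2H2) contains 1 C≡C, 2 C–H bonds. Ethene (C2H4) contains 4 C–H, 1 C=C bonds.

Let D be the H–H bond energy.
Σ(broken) = 1×864 + 2×404 + 1×D = 1672 + D
Σ(formed) = 4×404 + 1×624 = 2240
ΔH = Σ(broken) − Σ(formed) = (1672 + D) − (2240) = −568 + D
Setting this equal to −143 kJ gives D = 425 kJ/mol.

D(H–H) ≈ 425 kJ/mol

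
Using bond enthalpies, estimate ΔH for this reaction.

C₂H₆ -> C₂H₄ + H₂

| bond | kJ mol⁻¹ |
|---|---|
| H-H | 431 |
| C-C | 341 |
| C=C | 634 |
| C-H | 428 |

Bonds broken (reactants):
  C-C: 1 × 341 = 341
  C-H: 6 × 428 = 2568
  Σ(broken) = 2909 kJ
Bonds formed (products):
  C-H: 4 × 428 = 1712
  C=C: 1 × 634 = 634
  H-H: 1 × 431 = 431
  Σ(formed) = 2777 kJ
ΔH = Σ(broken) − Σ(formed) = 2909 − 2777 = +132 kJ

ΔH ≈ +132 kJ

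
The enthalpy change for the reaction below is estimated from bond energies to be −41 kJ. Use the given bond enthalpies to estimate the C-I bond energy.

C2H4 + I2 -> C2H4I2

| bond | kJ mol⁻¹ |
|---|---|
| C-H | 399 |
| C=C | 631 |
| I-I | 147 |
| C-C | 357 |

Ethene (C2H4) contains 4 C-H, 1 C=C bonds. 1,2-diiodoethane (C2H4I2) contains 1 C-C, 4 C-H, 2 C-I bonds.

Let D be the C-I bond energy.
Σ(broken) = 4×399 + 1×631 + 1×147 = 2374
Σ(formed) = 1×357 + 4×399 + 2×D = 1953 + 2D
ΔH = Σ(broken) − Σ(formed) = (2374) − (1953 + 2D) = +421 − 2D
Setting this equal to −41 kJ gives 2D = 462, so D = 231 kJ/mol.

D(C-I) ≈ 231 kJ/mol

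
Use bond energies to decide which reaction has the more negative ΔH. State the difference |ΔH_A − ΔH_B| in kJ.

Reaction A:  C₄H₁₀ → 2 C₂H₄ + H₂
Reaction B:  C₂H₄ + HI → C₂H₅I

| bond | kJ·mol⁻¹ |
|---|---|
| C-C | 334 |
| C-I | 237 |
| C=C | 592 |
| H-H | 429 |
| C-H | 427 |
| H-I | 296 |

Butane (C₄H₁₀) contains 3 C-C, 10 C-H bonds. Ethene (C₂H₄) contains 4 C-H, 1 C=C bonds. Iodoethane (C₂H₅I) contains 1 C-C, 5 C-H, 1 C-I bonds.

Reaction A:
  Bonds broken (reactants):
    C-C: 3 × 334 = 1002
    C-H: 10 × 427 = 4270
    Σ(broken) = 5272 kJ
  Bonds formed (products):
    C-H: 8 × 427 = 3416
    C=C: 2 × 592 = 1184
    H-H: 1 × 429 = 429
    Σ(formed) = 5029 kJ
  ΔH_A = 5272 − 5029 = +243 kJ
Reaction B:
  Bonds broken (reactants):
    C-H: 4 × 427 = 1708
    C=C: 1 × 592 = 592
    H-I: 1 × 296 = 296
    Σ(broken) = 2596 kJ
  Bonds formed (products):
    C-C: 1 × 334 = 334
    C-H: 5 × 427 = 2135
    C-I: 1 × 237 = 237
    Σ(formed) = 2706 kJ
  ΔH_B = 2596 − 2706 = −110 kJ
ΔH_A − ΔH_B = +353 kJ, so reaction B has the more negative ΔH; |ΔH_A − ΔH_B| = 353 kJ.

Reaction B, by 353 kJ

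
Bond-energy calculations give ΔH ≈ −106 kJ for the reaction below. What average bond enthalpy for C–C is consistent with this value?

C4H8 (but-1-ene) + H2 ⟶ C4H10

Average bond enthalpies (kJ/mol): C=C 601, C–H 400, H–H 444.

Let D be the C–C bond energy.
Σ(broken) = 2×D + 8×400 + 1×601 + 1×444 = 4245 + 2D
Σ(formed) = 3×D + 10×400 = 4000 + 3D
ΔH = Σ(broken) − Σ(formed) = (4245 + 2D) − (4000 + 3D) = +245 − D
Setting this equal to −106 kJ gives D = 351 kJ/mol.

D(C–C) ≈ 351 kJ/mol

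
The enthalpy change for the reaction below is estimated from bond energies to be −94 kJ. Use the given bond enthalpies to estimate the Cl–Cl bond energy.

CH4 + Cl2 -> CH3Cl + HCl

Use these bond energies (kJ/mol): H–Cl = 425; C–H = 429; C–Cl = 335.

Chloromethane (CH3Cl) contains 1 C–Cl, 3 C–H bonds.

Let D be the Cl–Cl bond energy.
Σ(broken) = 4×429 + 1×D = 1716 + D
Σ(formed) = 1×335 + 3×429 + 1×425 = 2047
ΔH = Σ(broken) − Σ(formed) = (1716 + D) − (2047) = −331 + D
Setting this equal to −94 kJ gives D = 237 kJ/mol.

D(Cl–Cl) ≈ 237 kJ/mol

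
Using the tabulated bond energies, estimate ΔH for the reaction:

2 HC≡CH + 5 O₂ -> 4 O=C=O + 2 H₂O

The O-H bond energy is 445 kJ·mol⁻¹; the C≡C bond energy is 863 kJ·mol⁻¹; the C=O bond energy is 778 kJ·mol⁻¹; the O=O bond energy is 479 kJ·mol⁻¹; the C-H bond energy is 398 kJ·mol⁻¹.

Bonds broken (reactants):
  C≡C: 2 × 863 = 1726
  C-H: 4 × 398 = 1592
  O=O: 5 × 479 = 2395
  Σ(broken) = 5713 kJ
Bonds formed (products):
  C=O: 8 × 778 = 6224
  O-H: 4 × 445 = 1780
  Σ(formed) = 8004 kJ
ΔH = Σ(broken) − Σ(formed) = 5713 − 8004 = −2291 kJ

ΔH ≈ −2291 kJ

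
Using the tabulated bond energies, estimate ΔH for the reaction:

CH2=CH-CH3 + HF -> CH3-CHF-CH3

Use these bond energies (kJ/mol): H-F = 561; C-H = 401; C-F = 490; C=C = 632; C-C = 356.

Bonds broken (reactants):
  C-C: 1 × 356 = 356
  C-H: 6 × 401 = 2406
  C=C: 1 × 632 = 632
  H-F: 1 × 561 = 561
  Σ(broken) = 3955 kJ
Bonds formed (products):
  C-C: 2 × 356 = 712
  C-F: 1 × 490 = 490
  C-H: 7 × 401 = 2807
  Σ(formed) = 4009 kJ
ΔH = Σ(broken) − Σ(formed) = 3955 − 4009 = −54 kJ

ΔH ≈ −54 kJ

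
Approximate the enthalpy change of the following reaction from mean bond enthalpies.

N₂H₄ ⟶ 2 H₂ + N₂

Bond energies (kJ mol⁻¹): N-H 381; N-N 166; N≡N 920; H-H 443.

Bonds broken (reactants):
  N-H: 4 × 381 = 1524
  N-N: 1 × 166 = 166
  Σ(broken) = 1690 kJ
Bonds formed (products):
  H-H: 2 × 443 = 886
  N≡N: 1 × 920 = 920
  Σ(formed) = 1806 kJ
ΔH = Σ(broken) − Σ(formed) = 1690 − 1806 = −116 kJ

ΔH ≈ −116 kJ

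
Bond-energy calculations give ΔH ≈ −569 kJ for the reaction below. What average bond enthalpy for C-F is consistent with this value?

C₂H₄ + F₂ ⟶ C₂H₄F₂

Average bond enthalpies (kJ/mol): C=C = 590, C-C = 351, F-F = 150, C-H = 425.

Let D be the C-F bond energy.
Σ(broken) = 4×425 + 1×590 + 1×150 = 2440
Σ(formed) = 1×351 + 2×D + 4×425 = 2051 + 2D
ΔH = Σ(broken) − Σ(formed) = (2440) − (2051 + 2D) = +389 − 2D
Setting this equal to −569 kJ gives 2D = 958, so D = 479 kJ/mol.

D(C-F) ≈ 479 kJ/mol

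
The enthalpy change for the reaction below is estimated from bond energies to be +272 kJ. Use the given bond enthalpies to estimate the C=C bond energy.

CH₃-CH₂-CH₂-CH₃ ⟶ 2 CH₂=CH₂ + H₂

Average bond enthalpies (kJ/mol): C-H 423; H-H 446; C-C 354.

Let D be the C=C bond energy.
Σ(broken) = 3×354 + 10×423 = 5292
Σ(formed) = 8×423 + 2×D + 1×446 = 3830 + 2D
ΔH = Σ(broken) − Σ(formed) = (5292) − (3830 + 2D) = +1462 − 2D
Setting this equal to +272 kJ gives 2D = 1190, so D = 595 kJ/mol.

D(C=C) ≈ 595 kJ/mol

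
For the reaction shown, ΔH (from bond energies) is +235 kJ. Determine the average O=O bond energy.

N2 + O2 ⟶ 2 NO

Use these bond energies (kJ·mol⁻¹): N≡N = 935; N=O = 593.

Let D be the O=O bond energy.
Σ(broken) = 1×935 + 1×D = 935 + D
Σ(formed) = 2×593 = 1186
ΔH = Σ(broken) − Σ(formed) = (935 + D) − (1186) = −251 + D
Setting this equal to +235 kJ gives D = 486 kJ/mol.

D(O=O) ≈ 486 kJ/mol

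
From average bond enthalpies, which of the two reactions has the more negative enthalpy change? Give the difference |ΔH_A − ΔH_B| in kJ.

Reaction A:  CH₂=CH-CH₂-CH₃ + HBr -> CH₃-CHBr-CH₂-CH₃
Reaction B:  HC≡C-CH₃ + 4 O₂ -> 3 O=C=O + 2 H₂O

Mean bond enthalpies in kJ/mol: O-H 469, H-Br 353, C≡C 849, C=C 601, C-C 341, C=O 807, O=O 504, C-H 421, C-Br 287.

Reaction A:
  Bonds broken (reactants):
    C-C: 2 × 341 = 682
    C-H: 8 × 421 = 3368
    C=C: 1 × 601 = 601
    H-Br: 1 × 353 = 353
    Σ(broken) = 5004 kJ
  Bonds formed (products):
    C-Br: 1 × 287 = 287
    C-C: 3 × 341 = 1023
    C-H: 9 × 421 = 3789
    Σ(formed) = 5099 kJ
  ΔH_A = 5004 − 5099 = −95 kJ
Reaction B:
  Bonds broken (reactants):
    C≡C: 1 × 849 = 849
    C-C: 1 × 341 = 341
    C-H: 4 × 421 = 1684
    O=O: 4 × 504 = 2016
    Σ(broken) = 4890 kJ
  Bonds formed (products):
    C=O: 6 × 807 = 4842
    O-H: 4 × 469 = 1876
    Σ(formed) = 6718 kJ
  ΔH_B = 4890 − 6718 = −1828 kJ
ΔH_A − ΔH_B = +1733 kJ, so reaction B has the more negative ΔH; |ΔH_A − ΔH_B| = 1733 kJ.

Reaction B, by 1733 kJ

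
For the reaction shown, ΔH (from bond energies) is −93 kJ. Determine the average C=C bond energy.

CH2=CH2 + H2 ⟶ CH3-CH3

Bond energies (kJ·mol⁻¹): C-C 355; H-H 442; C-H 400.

D(C=C) ≈ 620 kJ/mol

Let D be the C=C bond energy.
Σ(broken) = 4×400 + 1×D + 1×442 = 2042 + D
Σ(formed) = 1×355 + 6×400 = 2755
ΔH = Σ(broken) − Σ(formed) = (2042 + D) − (2755) = −713 + D
Setting this equal to −93 kJ gives D = 620 kJ/mol.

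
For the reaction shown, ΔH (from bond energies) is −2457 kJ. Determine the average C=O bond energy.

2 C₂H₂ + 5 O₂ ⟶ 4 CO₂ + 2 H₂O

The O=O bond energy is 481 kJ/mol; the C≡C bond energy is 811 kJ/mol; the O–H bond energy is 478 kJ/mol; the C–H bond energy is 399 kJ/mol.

Let D be the C=O bond energy.
Σ(broken) = 2×811 + 4×399 + 5×481 = 5623
Σ(formed) = 8×D + 4×478 = 1912 + 8D
ΔH = Σ(broken) − Σ(formed) = (5623) − (1912 + 8D) = +3711 − 8D
Setting this equal to −2457 kJ gives 8D = 6168, so D = 771 kJ/mol.

D(C=O) ≈ 771 kJ/mol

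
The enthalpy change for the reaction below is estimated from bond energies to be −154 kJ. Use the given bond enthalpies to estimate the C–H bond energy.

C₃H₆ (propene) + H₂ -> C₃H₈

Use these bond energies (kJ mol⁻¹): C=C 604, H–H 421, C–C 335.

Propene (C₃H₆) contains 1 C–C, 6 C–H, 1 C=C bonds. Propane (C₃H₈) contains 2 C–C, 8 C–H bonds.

D(C–H) ≈ 422 kJ/mol

Let D be the C–H bond energy.
Σ(broken) = 1×335 + 6×D + 1×604 + 1×421 = 1360 + 6D
Σ(formed) = 2×335 + 8×D = 670 + 8D
ΔH = Σ(broken) − Σ(formed) = (1360 + 6D) − (670 + 8D) = +690 − 2D
Setting this equal to −154 kJ gives 2D = 844, so D = 422 kJ/mol.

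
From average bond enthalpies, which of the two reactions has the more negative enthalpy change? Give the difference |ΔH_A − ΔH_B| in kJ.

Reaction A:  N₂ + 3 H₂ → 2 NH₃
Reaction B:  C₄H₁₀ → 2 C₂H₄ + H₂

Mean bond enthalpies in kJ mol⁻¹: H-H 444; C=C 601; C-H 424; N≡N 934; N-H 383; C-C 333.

Reaction A, by 233 kJ

Reaction A:
  Bonds broken (reactants):
    H-H: 3 × 444 = 1332
    N≡N: 1 × 934 = 934
    Σ(broken) = 2266 kJ
  Bonds formed (products):
    N-H: 6 × 383 = 2298
    Σ(formed) = 2298 kJ
  ΔH_A = 2266 − 2298 = −32 kJ
Reaction B:
  Bonds broken (reactants):
    C-C: 3 × 333 = 999
    C-H: 10 × 424 = 4240
    Σ(broken) = 5239 kJ
  Bonds formed (products):
    C-H: 8 × 424 = 3392
    C=C: 2 × 601 = 1202
    H-H: 1 × 444 = 444
    Σ(formed) = 5038 kJ
  ΔH_B = 5239 − 5038 = +201 kJ
ΔH_A − ΔH_B = −233 kJ, so reaction A has the more negative ΔH; |ΔH_A − ΔH_B| = 233 kJ.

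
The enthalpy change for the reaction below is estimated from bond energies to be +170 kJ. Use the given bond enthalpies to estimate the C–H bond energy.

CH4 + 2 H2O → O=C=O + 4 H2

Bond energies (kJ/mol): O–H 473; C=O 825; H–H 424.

Let D be the C–H bond energy.
Σ(broken) = 4×D + 4×473 = 1892 + 4D
Σ(formed) = 2×825 + 4×424 = 3346
ΔH = Σ(broken) − Σ(formed) = (1892 + 4D) − (3346) = −1454 + 4D
Setting this equal to +170 kJ gives 4D = 1624, so D = 406 kJ/mol.

D(C–H) ≈ 406 kJ/mol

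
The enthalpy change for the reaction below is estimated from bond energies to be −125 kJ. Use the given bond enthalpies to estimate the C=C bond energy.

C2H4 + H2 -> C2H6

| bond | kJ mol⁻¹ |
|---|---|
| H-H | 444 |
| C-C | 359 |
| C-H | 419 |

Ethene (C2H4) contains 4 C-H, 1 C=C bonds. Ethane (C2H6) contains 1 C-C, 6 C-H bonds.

Let D be the C=C bond energy.
Σ(broken) = 4×419 + 1×D + 1×444 = 2120 + D
Σ(formed) = 1×359 + 6×419 = 2873
ΔH = Σ(broken) − Σ(formed) = (2120 + D) − (2873) = −753 + D
Setting this equal to −125 kJ gives D = 628 kJ/mol.

D(C=C) ≈ 628 kJ/mol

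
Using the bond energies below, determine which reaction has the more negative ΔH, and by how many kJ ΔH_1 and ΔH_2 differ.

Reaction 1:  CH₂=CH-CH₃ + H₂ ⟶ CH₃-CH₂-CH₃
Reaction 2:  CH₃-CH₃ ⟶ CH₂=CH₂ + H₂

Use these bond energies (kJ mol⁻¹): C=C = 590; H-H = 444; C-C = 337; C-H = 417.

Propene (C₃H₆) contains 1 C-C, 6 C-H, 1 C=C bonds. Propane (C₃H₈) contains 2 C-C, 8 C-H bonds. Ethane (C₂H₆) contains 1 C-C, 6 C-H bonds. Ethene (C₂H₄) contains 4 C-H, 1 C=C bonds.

Reaction 1, by 274 kJ

Reaction 1:
  Bonds broken (reactants):
    C-C: 1 × 337 = 337
    C-H: 6 × 417 = 2502
    C=C: 1 × 590 = 590
    H-H: 1 × 444 = 444
    Σ(broken) = 3873 kJ
  Bonds formed (products):
    C-C: 2 × 337 = 674
    C-H: 8 × 417 = 3336
    Σ(formed) = 4010 kJ
  ΔH_1 = 3873 − 4010 = −137 kJ
Reaction 2:
  Bonds broken (reactants):
    C-C: 1 × 337 = 337
    C-H: 6 × 417 = 2502
    Σ(broken) = 2839 kJ
  Bonds formed (products):
    C-H: 4 × 417 = 1668
    C=C: 1 × 590 = 590
    H-H: 1 × 444 = 444
    Σ(formed) = 2702 kJ
  ΔH_2 = 2839 − 2702 = +137 kJ
ΔH_1 − ΔH_2 = −274 kJ, so reaction 1 has the more negative ΔH; |ΔH_1 − ΔH_2| = 274 kJ.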